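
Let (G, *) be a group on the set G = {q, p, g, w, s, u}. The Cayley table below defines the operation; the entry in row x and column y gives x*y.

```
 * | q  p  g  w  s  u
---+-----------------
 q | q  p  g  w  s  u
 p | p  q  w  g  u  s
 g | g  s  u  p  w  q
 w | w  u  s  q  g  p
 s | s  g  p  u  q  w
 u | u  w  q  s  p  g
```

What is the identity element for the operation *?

The identity e satisfies e*x = x for all x, so its row in the table reproduces the column headers.
Row q reads: q, p, g, w, s, u — exactly the header order. So q is the identity.

q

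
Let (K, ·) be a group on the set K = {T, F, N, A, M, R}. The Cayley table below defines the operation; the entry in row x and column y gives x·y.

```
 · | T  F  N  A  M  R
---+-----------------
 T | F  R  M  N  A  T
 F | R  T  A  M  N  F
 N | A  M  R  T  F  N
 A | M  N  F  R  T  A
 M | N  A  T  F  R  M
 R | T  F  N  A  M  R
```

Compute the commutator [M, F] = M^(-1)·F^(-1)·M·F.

Identity is R; from the table M^(-1) = M and F^(-1) = T.
M·T = N
N·M = F
F·F = T

T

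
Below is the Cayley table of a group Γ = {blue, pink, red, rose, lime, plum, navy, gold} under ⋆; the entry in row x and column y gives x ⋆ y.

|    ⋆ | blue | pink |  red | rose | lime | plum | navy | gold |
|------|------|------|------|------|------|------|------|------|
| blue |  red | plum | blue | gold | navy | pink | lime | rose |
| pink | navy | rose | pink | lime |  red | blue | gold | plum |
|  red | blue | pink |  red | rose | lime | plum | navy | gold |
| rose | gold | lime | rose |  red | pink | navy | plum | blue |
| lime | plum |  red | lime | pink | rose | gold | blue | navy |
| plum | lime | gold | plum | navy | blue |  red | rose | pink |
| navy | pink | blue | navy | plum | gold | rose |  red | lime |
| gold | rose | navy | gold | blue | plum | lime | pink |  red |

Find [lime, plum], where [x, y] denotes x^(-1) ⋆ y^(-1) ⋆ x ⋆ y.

Identity is red; from the table lime^(-1) = pink and plum^(-1) = plum.
pink ⋆ plum = blue
blue ⋆ lime = navy
navy ⋆ plum = rose

rose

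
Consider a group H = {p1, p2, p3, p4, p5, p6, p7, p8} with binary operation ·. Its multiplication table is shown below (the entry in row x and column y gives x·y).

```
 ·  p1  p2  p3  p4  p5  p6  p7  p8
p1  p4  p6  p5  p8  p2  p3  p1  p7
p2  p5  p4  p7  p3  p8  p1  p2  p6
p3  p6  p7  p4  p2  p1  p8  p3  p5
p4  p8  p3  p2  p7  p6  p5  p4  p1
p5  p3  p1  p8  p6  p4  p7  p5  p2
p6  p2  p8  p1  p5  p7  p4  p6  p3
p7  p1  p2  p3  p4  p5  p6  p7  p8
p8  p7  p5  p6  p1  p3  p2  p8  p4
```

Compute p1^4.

p7

p1^1 = p1
p1^2 = p1·p1 = p4
p1^3 = p4·p1 = p8
p1^4 = p8·p1 = p7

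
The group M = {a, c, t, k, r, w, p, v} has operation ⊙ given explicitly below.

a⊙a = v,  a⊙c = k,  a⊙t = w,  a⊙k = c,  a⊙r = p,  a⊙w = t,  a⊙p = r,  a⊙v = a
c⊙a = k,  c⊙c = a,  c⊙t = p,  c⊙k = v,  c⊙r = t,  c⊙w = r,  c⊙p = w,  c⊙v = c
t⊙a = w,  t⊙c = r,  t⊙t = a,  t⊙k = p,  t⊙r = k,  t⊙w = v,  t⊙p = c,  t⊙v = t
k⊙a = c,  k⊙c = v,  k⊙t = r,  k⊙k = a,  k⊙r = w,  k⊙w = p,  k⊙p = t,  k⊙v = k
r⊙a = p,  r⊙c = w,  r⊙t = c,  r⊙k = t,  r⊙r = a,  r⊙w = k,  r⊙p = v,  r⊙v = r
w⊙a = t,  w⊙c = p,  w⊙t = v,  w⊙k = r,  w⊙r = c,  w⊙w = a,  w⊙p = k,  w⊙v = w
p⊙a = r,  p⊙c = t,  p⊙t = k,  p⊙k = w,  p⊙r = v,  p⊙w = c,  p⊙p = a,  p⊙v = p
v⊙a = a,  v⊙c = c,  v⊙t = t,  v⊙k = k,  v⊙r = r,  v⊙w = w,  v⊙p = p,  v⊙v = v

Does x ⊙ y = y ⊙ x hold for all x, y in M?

No

w ⊙ c = p but c ⊙ w = r.
Since w and c do not commute, M is not abelian.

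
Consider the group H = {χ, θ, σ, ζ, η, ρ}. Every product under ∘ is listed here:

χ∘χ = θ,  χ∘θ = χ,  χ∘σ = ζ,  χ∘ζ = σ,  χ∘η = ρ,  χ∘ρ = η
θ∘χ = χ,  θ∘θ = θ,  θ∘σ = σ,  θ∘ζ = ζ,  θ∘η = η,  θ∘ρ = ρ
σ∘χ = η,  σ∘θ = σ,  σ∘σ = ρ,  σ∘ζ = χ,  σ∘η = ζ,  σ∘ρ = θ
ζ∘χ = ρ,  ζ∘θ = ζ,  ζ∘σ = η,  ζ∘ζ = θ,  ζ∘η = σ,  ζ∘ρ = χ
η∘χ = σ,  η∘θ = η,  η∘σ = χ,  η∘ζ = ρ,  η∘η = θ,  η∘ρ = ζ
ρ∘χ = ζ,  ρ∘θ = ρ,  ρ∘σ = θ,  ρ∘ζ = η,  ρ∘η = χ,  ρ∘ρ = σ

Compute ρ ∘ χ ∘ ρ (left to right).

χ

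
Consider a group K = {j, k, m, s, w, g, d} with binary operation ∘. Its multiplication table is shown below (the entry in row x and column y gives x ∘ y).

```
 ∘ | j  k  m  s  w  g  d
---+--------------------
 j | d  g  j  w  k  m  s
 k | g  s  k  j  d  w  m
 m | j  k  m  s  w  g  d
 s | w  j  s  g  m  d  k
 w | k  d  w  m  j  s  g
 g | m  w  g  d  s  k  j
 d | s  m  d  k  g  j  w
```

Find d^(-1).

k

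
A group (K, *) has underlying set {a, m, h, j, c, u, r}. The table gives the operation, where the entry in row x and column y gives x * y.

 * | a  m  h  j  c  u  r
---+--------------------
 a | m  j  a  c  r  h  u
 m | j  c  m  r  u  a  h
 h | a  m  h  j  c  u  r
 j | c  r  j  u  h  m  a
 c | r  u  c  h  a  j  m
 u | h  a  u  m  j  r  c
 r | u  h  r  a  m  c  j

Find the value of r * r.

Read row r, column r: r * r = j.

j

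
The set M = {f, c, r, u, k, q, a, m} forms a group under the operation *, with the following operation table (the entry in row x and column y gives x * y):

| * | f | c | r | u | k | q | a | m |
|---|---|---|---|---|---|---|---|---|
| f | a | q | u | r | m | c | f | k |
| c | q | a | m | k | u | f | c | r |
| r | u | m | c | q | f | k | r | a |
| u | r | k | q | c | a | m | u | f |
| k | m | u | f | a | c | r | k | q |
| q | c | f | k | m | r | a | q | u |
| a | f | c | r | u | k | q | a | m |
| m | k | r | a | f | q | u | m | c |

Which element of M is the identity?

The identity e satisfies e * x = x for all x, so its row in the table reproduces the column headers.
Row a reads: f, c, r, u, k, q, a, m — exactly the header order. So a is the identity.
(Structurally, M here is isomorphic to Z_2 x Z_4.)

a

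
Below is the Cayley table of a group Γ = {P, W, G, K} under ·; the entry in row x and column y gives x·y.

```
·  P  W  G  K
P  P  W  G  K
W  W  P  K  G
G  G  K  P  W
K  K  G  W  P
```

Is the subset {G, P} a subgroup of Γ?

{G, P} contains the identity P.
Checking products: every product of two elements of {G, P} (read from the table) lies in {G, P}, so the set is closed.
In a finite group, a nonempty closed subset is a subgroup. So {G, P} ≤ Γ.

Yes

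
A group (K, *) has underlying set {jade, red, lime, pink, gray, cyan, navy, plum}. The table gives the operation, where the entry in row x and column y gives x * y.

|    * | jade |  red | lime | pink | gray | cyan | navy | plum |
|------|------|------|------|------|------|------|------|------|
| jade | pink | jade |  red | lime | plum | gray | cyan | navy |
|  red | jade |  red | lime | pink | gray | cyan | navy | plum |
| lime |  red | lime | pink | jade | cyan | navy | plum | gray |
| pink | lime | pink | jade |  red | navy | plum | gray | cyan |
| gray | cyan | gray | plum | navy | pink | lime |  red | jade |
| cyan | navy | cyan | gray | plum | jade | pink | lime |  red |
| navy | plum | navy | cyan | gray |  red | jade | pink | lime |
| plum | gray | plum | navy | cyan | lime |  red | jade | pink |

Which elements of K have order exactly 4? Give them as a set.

Identity is red. Compute the order of each non-identity element by repeated multiplication:
  jade: jade → pink → lime → red  (order 4)
  lime: lime → pink → jade → red  (order 4)
  pink: pink → red  (order 2)
  gray: gray → pink → navy → red  (order 4)
  cyan: cyan → pink → plum → red  (order 4)
  navy: navy → pink → gray → red  (order 4)
  plum: plum → pink → cyan → red  (order 4)
Elements of order 4: {cyan, gray, jade, lime, navy, plum}.
(Structurally, K here is isomorphic to the quaternion group Q_8.)

{cyan, gray, jade, lime, navy, plum}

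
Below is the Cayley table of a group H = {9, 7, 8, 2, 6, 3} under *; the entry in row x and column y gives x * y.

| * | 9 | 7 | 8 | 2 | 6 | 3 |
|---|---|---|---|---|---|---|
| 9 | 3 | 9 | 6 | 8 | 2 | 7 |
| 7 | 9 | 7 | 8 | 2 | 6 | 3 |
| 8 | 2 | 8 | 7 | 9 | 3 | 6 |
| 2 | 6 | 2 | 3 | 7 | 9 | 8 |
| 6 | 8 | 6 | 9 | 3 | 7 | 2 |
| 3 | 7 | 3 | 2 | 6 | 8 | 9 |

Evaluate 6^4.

7

6^1 = 6
6^2 = 6 * 6 = 7
6^3 = 7 * 6 = 6
6^4 = 6 * 6 = 7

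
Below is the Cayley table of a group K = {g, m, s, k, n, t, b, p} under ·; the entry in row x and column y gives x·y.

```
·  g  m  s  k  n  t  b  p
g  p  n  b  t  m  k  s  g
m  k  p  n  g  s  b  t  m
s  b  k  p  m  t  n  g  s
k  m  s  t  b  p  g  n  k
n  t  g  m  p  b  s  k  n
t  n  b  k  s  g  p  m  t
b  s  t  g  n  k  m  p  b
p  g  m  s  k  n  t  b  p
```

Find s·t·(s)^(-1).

The identity is p. In row s, the entry p sits in column s, so s^(-1) = s.
s·t = n
n·s = m

m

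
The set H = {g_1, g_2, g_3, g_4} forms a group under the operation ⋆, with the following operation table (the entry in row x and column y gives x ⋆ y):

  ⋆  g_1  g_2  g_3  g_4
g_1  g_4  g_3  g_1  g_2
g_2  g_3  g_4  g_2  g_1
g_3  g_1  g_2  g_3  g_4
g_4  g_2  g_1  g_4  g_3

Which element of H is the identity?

g_3

The identity e satisfies e ⋆ x = x for all x, so its row in the table reproduces the column headers.
Row g_3 reads: g_1, g_2, g_3, g_4 — exactly the header order. So g_3 is the identity.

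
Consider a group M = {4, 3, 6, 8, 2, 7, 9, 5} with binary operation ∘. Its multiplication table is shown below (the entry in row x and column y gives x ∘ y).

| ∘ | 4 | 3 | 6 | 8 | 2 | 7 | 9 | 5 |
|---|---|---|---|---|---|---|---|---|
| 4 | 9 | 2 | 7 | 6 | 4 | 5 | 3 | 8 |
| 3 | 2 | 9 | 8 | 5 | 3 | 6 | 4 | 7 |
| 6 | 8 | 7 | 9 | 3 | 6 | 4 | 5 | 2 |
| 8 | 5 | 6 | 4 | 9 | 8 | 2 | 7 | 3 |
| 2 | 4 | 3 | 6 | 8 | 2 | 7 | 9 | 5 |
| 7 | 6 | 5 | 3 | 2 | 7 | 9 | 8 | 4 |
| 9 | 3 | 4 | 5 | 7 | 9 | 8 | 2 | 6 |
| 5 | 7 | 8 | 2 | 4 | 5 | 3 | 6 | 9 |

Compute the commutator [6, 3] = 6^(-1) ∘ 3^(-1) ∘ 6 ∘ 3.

Identity is 2; from the table 6^(-1) = 5 and 3^(-1) = 4.
5 ∘ 4 = 7
7 ∘ 6 = 3
3 ∘ 3 = 9

9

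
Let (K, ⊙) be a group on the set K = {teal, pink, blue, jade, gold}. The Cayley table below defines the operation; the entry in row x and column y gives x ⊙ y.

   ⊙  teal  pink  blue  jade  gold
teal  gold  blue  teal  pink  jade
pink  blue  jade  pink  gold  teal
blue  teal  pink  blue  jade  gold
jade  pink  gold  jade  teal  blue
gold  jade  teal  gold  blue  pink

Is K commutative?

Yes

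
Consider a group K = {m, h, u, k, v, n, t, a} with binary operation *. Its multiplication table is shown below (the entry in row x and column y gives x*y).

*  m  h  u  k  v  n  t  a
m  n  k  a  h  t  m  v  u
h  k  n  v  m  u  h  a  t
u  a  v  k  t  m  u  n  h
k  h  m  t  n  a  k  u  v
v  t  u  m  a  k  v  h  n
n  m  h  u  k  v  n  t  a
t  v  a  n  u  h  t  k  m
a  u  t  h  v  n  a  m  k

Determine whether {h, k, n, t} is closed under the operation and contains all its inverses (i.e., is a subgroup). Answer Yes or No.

k*h = m, which is not in {h, k, n, t}.
The subset is not closed under *, so it is not a subgroup.

No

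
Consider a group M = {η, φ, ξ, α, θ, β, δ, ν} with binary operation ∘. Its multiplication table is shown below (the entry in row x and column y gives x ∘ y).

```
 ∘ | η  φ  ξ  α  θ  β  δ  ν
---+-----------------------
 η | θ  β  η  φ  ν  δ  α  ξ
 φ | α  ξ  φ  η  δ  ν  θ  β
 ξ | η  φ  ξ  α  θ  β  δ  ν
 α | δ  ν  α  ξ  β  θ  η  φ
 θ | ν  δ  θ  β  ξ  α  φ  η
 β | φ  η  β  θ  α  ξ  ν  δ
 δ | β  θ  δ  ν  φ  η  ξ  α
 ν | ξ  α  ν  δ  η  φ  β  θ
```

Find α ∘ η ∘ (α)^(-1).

The identity is ξ. In row α, the entry ξ sits in column α, so α^(-1) = α.
α ∘ η = δ
δ ∘ α = ν

ν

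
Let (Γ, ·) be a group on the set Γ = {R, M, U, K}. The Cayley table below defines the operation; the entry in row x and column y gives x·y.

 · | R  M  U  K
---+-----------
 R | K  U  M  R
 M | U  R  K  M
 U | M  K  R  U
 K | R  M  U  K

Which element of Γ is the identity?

The identity e satisfies e·x = x for all x, so its row in the table reproduces the column headers.
Row K reads: R, M, U, K — exactly the header order. So K is the identity.

K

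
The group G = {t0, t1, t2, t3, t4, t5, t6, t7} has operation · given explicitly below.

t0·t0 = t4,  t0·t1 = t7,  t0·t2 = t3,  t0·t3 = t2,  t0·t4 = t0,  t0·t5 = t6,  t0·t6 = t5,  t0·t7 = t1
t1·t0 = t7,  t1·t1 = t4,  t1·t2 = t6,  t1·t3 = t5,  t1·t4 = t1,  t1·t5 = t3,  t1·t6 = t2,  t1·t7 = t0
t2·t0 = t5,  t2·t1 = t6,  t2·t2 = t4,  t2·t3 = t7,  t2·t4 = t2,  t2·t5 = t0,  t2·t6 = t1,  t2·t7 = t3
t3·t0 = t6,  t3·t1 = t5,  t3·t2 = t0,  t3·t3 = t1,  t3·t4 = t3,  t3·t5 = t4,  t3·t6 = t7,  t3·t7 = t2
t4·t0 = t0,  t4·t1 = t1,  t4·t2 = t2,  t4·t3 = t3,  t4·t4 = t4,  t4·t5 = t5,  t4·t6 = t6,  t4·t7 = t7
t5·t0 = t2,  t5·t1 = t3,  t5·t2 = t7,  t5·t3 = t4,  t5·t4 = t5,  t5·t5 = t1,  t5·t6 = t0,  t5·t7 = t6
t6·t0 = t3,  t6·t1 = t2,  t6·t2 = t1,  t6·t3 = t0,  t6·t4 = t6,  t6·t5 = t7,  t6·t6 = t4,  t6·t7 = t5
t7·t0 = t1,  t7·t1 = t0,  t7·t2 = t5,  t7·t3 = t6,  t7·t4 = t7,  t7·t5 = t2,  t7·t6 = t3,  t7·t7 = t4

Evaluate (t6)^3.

t6

t6^1 = t6
t6^2 = t6·t6 = t4
t6^3 = t4·t6 = t6
(Structurally, G here is isomorphic to the dihedral group D_4.)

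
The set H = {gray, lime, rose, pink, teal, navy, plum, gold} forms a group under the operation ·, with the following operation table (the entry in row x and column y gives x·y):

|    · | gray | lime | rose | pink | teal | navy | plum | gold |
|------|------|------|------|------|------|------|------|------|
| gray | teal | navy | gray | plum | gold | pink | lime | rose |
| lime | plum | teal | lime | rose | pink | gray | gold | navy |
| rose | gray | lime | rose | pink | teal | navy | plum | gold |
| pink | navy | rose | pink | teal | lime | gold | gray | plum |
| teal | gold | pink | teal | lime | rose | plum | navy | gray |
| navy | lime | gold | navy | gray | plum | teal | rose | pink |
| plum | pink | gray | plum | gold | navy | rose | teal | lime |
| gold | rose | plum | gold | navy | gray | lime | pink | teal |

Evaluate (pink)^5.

pink

pink^1 = pink
pink^2 = pink·pink = teal
pink^3 = teal·pink = lime
pink^4 = lime·pink = rose
pink^5 = rose·pink = pink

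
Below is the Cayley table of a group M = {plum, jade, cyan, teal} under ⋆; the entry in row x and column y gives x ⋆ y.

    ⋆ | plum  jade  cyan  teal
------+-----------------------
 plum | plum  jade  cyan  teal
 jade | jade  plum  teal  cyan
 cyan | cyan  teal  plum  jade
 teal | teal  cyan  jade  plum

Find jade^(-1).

jade

First locate the identity: row plum matches the header, so plum is the identity.
Scan row jade for plum: jade ⋆ jade = plum. Hence jade^(-1) = jade.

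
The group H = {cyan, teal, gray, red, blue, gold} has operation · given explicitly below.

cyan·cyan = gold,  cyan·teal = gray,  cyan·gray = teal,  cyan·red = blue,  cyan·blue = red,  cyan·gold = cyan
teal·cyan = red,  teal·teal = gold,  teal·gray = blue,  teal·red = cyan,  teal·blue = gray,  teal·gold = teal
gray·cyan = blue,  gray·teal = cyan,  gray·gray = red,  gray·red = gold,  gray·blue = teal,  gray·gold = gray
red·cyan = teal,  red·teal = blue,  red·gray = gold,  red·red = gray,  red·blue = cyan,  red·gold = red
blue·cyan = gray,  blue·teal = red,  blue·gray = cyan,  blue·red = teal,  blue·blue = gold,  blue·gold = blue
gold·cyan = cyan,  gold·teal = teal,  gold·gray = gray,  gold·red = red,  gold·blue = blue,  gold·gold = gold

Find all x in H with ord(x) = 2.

Identity is gold. Compute the order of each non-identity element by repeated multiplication:
  cyan: cyan → gold  (order 2)
  teal: teal → gold  (order 2)
  gray: gray → red → gold  (order 3)
  red: red → gray → gold  (order 3)
  blue: blue → gold  (order 2)
Elements of order 2: {blue, cyan, teal}.
(Structurally, H here is isomorphic to the symmetric group S_3.)

{blue, cyan, teal}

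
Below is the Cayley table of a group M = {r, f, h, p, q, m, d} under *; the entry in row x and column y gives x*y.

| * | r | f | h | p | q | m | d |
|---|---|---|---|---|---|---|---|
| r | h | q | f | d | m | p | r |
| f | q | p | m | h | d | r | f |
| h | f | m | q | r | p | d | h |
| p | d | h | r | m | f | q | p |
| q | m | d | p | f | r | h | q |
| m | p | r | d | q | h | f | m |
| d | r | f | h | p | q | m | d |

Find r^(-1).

First locate the identity: row d matches the header, so d is the identity.
Scan row r for d: r*p = d. Hence r^(-1) = p.

p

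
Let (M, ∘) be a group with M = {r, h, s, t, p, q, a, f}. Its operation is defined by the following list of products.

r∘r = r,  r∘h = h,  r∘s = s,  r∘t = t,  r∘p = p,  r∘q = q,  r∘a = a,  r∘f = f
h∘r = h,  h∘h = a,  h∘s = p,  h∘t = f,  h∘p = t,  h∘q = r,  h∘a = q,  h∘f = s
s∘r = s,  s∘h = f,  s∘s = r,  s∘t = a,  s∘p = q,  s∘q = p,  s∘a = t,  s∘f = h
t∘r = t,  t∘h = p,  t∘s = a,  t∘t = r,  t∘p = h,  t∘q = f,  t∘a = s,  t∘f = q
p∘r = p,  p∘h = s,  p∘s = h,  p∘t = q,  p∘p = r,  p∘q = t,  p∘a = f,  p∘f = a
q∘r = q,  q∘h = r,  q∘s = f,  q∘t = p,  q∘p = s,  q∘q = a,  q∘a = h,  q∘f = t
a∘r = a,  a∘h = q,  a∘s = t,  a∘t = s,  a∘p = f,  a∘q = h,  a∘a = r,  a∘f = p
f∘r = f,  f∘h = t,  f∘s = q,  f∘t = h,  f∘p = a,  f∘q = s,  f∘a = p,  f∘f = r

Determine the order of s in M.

2

The identity element is r (its row matches the header).
s^1 = s
s^2 = s ∘ s = r
The first power of s equal to the identity is s^2, so ord(s) = 2.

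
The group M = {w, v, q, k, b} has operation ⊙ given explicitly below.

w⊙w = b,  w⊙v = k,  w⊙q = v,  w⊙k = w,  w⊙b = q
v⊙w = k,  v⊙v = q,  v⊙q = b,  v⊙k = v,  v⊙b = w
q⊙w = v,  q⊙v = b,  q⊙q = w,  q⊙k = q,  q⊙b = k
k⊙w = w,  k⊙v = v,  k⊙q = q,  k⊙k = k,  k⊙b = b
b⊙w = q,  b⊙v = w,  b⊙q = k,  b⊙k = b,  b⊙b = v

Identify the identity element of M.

The identity e satisfies e ⊙ x = x for all x, so its row in the table reproduces the column headers.
Row k reads: w, v, q, k, b — exactly the header order. So k is the identity.

k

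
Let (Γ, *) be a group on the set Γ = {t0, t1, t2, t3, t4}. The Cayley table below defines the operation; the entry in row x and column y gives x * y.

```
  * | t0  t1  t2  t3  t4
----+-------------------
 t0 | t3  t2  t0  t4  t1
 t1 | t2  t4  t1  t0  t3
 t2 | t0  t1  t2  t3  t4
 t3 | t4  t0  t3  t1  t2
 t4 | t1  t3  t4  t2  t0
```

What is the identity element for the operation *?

The identity e satisfies e * x = x for all x, so its row in the table reproduces the column headers.
Row t2 reads: t0, t1, t2, t3, t4 — exactly the header order. So t2 is the identity.

t2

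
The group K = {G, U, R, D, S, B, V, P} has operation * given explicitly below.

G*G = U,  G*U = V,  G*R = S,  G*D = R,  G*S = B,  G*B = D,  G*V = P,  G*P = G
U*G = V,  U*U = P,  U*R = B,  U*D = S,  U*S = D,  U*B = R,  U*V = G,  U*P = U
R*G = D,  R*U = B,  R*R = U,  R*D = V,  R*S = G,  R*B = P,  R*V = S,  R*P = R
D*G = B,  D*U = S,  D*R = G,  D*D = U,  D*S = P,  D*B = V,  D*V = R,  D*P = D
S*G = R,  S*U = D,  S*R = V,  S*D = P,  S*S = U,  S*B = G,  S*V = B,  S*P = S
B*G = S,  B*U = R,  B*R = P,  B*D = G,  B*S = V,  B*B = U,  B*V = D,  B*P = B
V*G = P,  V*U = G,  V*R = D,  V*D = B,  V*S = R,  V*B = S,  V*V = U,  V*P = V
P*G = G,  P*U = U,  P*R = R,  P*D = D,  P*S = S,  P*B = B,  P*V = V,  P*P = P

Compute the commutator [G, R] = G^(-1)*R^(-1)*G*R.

U

Identity is P; from the table G^(-1) = V and R^(-1) = B.
V*B = S
S*G = R
R*R = U
(Structurally, K here is isomorphic to the quaternion group Q_8.)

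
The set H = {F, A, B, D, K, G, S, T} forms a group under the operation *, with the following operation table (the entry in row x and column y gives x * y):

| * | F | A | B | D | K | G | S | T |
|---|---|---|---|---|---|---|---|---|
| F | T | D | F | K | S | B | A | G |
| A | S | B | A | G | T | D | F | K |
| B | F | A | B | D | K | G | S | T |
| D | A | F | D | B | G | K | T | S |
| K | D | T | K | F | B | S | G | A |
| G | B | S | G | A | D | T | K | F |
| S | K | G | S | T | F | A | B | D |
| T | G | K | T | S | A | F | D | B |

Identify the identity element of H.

The identity e satisfies e * x = x for all x, so its row in the table reproduces the column headers.
Row B reads: F, A, B, D, K, G, S, T — exactly the header order. So B is the identity.

B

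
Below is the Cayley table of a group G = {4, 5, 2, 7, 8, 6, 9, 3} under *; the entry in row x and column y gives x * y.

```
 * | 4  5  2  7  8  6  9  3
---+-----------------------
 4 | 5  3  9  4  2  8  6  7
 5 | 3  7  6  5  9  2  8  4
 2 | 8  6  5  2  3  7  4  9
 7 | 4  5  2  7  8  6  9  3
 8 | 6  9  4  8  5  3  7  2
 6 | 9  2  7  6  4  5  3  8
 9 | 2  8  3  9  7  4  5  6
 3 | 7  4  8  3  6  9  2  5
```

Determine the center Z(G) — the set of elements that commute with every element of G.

An element z is central iff its row equals its column in the table.
For 9: 9 * 2 = 3 ≠ 4 = 2 * 9, so 9 ∉ Z.
Checking each element this way leaves Z(G) = {5, 7}.

{5, 7}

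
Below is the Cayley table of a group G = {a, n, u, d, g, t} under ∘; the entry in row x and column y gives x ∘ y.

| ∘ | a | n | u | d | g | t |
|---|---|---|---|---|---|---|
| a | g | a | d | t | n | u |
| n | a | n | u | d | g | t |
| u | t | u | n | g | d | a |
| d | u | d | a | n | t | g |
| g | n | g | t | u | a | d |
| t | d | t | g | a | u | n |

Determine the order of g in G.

The identity element is n (its row matches the header).
g^1 = g
g^2 = g ∘ g = a
g^3 = a ∘ g = n
The first power of g equal to the identity is g^3, so ord(g) = 3.

3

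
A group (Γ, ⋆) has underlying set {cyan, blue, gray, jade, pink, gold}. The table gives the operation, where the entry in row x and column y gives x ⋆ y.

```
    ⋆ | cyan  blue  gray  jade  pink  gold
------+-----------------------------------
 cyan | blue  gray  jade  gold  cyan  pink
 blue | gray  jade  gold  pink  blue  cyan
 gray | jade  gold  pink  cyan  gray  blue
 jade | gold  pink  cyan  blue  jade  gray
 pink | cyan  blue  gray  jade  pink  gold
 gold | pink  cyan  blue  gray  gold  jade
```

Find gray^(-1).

First locate the identity: row pink matches the header, so pink is the identity.
Scan row gray for pink: gray ⋆ gray = pink. Hence gray^(-1) = gray.

gray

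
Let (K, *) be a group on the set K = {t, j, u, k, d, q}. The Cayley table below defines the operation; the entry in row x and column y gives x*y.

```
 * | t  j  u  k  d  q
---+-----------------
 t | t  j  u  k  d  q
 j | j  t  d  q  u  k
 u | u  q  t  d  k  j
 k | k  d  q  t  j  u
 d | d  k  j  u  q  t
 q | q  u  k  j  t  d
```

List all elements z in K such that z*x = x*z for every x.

An element z is central iff its row equals its column in the table.
For q: q*u = k ≠ j = u*q, so q ∉ Z.
Checking each element this way leaves Z(K) = {t}.
(Structurally, K here is isomorphic to the symmetric group S_3.)

{t}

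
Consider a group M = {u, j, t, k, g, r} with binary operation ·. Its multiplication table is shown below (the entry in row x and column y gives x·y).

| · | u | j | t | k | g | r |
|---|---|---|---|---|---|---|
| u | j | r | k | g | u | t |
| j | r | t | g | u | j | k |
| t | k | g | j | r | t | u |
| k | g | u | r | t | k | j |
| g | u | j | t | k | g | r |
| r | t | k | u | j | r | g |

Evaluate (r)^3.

r^1 = r
r^2 = r·r = g
r^3 = g·r = r

r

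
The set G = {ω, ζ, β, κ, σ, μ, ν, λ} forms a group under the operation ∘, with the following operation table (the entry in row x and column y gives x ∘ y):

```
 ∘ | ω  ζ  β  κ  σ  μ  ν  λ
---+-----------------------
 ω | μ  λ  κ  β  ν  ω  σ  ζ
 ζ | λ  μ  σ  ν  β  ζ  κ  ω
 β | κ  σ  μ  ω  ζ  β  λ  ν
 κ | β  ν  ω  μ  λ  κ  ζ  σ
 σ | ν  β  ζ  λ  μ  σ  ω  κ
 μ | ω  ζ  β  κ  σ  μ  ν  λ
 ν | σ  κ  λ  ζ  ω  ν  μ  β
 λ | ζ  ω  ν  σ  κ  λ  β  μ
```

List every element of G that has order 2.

Identity is μ. Compute the order of each non-identity element by repeated multiplication:
  ω: ω → μ  (order 2)
  ζ: ζ → μ  (order 2)
  β: β → μ  (order 2)
  κ: κ → μ  (order 2)
  σ: σ → μ  (order 2)
  ν: ν → μ  (order 2)
  λ: λ → μ  (order 2)
Elements of order 2: {β, ζ, κ, λ, ν, σ, ω}.

{β, ζ, κ, λ, ν, σ, ω}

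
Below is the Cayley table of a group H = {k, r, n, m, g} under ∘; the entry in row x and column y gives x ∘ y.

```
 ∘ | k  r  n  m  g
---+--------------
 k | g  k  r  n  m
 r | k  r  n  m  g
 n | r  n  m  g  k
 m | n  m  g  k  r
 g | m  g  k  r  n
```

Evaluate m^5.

m^1 = m
m^2 = m ∘ m = k
m^3 = k ∘ m = n
m^4 = n ∘ m = g
m^5 = g ∘ m = r

r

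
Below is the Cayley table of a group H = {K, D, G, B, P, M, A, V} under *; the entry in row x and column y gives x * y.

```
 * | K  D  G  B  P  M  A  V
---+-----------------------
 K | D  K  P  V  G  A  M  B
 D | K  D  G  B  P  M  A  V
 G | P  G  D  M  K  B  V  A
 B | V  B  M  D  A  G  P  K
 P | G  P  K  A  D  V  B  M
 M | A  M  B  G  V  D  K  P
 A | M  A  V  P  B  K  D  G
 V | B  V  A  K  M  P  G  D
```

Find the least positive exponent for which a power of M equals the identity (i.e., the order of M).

The identity element is D (its row matches the header).
M^1 = M
M^2 = M * M = D
The first power of M equal to the identity is M^2, so ord(M) = 2.

2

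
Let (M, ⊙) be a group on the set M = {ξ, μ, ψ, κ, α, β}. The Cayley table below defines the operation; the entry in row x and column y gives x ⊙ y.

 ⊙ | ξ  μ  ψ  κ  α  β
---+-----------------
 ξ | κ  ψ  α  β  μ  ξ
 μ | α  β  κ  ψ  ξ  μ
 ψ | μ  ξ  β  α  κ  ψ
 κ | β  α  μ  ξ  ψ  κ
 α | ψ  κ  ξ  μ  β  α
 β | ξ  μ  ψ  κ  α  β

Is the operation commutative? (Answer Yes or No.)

κ ⊙ μ = α but μ ⊙ κ = ψ.
Since κ and μ do not commute, M is not abelian.

No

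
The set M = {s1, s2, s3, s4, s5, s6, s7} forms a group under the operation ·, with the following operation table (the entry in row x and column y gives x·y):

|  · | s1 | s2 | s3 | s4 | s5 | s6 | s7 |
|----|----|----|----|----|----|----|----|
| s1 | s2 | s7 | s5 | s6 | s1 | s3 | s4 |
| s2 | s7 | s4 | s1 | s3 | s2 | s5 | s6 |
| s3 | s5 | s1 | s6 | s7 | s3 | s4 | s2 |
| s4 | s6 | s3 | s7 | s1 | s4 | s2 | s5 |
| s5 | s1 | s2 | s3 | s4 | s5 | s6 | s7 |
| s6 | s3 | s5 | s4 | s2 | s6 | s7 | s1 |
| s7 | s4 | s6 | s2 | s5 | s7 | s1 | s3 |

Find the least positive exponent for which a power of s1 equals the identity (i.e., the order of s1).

The identity element is s5 (its row matches the header).
s1^1 = s1
s1^2 = s1·s1 = s2
s1^3 = s2·s1 = s7
s1^4 = s7·s1 = s4
s1^5 = s4·s1 = s6
s1^6 = s6·s1 = s3
s1^7 = s3·s1 = s5
The first power of s1 equal to the identity is s1^7, so ord(s1) = 7.

7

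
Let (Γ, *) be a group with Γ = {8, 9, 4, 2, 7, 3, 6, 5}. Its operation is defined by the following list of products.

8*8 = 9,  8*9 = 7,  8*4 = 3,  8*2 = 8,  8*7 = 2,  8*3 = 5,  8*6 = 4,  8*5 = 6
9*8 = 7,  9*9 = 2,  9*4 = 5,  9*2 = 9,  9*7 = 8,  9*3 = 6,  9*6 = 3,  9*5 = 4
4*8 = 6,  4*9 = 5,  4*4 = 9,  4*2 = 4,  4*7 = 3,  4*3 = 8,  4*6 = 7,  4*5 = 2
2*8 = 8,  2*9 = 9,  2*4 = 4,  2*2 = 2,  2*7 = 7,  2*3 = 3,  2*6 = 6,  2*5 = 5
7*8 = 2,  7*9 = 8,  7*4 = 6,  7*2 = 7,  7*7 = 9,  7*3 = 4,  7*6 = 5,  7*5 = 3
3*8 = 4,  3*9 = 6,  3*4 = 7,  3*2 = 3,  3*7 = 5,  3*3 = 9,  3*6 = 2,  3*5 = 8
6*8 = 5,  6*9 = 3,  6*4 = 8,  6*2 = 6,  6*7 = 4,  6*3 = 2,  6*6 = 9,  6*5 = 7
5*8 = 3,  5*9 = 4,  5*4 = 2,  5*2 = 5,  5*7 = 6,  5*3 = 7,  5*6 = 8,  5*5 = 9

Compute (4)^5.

4^1 = 4
4^2 = 4 * 4 = 9
4^3 = 9 * 4 = 5
4^4 = 5 * 4 = 2
4^5 = 2 * 4 = 4

4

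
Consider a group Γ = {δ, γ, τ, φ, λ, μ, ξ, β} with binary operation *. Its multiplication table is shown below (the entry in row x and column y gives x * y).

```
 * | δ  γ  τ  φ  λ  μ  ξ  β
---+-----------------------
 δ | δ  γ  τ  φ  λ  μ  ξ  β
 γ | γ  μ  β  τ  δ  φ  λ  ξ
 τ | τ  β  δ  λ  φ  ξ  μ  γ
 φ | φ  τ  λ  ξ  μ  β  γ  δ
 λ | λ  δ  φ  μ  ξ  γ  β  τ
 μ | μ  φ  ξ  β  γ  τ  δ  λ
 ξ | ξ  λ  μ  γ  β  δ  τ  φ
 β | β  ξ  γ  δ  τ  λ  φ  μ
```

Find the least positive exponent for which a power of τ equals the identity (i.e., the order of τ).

2

The identity element is δ (its row matches the header).
τ^1 = τ
τ^2 = τ * τ = δ
The first power of τ equal to the identity is τ^2, so ord(τ) = 2.
(Structurally, Γ here is isomorphic to the cyclic group Z_8.)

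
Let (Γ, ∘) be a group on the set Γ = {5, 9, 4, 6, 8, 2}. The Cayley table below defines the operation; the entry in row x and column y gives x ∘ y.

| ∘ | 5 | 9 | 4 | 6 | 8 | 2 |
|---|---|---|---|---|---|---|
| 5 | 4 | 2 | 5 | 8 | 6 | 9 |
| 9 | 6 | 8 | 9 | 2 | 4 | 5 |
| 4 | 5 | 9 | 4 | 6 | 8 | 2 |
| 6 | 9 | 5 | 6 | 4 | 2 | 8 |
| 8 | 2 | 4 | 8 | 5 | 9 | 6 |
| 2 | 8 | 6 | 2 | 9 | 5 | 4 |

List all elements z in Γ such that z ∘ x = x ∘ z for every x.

{4}

An element z is central iff its row equals its column in the table.
For 6: 6 ∘ 9 = 5 ≠ 2 = 9 ∘ 6, so 6 ∉ Z.
Checking each element this way leaves Z(Γ) = {4}.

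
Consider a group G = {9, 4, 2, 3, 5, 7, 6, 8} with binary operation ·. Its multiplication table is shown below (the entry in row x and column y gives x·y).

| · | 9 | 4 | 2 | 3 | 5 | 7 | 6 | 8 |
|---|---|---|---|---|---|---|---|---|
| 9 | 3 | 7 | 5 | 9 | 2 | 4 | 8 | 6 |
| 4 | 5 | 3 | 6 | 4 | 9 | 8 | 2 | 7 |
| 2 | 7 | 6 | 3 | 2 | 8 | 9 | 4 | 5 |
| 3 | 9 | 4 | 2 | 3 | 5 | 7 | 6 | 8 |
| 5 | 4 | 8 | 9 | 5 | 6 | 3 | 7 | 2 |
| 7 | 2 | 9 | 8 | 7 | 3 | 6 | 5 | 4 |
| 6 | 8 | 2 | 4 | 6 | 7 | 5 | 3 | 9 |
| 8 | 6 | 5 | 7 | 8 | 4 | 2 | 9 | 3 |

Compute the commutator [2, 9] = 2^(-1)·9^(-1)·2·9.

6

Identity is 3; from the table 2^(-1) = 2 and 9^(-1) = 9.
2·9 = 7
7·2 = 8
8·9 = 6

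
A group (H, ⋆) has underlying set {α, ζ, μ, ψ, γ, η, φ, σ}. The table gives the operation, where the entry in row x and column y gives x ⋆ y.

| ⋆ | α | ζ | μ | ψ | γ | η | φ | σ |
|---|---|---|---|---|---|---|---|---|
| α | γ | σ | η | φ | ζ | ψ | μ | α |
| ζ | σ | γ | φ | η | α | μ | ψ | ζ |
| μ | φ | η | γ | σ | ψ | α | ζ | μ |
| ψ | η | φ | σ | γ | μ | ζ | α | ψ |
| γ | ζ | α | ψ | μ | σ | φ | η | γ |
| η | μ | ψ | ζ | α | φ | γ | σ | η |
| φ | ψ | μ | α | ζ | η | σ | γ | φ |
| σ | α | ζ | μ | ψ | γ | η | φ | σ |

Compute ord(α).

The identity element is σ (its row matches the header).
α^1 = α
α^2 = α ⋆ α = γ
α^3 = γ ⋆ α = ζ
α^4 = ζ ⋆ α = σ
The first power of α equal to the identity is α^4, so ord(α) = 4.

4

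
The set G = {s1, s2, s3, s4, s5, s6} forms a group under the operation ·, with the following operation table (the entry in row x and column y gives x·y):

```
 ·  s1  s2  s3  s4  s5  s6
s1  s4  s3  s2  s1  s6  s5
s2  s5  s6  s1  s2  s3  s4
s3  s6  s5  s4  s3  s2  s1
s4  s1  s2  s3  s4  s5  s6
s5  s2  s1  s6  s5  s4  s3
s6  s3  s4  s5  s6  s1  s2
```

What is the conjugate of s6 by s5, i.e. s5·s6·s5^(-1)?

s2

The identity is s4. In row s5, the entry s4 sits in column s5, so s5^(-1) = s5.
s5·s6 = s3
s3·s5 = s2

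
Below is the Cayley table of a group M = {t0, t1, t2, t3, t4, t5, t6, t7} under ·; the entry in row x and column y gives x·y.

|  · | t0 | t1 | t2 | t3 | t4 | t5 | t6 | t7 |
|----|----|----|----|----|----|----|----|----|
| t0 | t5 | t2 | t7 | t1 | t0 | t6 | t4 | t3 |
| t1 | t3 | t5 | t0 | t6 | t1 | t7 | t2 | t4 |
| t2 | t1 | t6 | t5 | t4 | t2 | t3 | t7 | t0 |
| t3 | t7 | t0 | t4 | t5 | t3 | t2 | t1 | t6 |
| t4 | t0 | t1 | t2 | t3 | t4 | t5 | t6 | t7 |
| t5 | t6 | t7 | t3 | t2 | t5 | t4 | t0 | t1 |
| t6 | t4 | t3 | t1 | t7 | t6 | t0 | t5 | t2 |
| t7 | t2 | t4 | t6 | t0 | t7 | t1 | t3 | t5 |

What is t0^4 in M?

t0^1 = t0
t0^2 = t0·t0 = t5
t0^3 = t5·t0 = t6
t0^4 = t6·t0 = t4

t4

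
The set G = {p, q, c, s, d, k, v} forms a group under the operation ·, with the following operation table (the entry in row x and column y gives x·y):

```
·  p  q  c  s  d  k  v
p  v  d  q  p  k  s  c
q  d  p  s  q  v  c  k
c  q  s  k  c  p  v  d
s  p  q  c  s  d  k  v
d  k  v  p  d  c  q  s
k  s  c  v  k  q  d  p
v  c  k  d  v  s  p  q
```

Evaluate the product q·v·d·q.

q·v = k
k·d = q
q·q = p
(Structurally, G here is isomorphic to the cyclic group Z_7.)

p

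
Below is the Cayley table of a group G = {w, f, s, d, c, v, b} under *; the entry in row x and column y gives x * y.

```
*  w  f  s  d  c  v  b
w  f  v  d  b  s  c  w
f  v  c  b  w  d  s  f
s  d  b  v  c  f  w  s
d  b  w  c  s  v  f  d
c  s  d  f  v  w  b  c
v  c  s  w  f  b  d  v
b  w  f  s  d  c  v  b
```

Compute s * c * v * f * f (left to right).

f

s * c = f
f * v = s
s * f = b
b * f = f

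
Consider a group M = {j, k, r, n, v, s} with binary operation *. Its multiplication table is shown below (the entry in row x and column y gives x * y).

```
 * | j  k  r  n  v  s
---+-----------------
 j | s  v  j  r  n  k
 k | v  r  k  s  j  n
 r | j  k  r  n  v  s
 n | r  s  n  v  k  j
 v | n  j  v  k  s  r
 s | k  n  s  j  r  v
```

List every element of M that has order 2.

Identity is r. Compute the order of each non-identity element by repeated multiplication:
  j: j → s → k → v → n → r  (order 6)
  k: k → r  (order 2)
  n: n → v → k → s → j → r  (order 6)
  v: v → s → r  (order 3)
  s: s → v → r  (order 3)
Elements of order 2: {k}.

{k}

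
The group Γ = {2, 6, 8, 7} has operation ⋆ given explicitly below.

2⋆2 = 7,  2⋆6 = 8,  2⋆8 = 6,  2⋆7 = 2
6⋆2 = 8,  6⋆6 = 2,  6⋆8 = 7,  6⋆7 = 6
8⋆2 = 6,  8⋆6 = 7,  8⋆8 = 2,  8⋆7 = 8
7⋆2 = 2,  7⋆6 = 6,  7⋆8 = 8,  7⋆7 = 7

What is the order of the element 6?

4

The identity element is 7 (its row matches the header).
6^1 = 6
6^2 = 6 ⋆ 6 = 2
6^3 = 2 ⋆ 6 = 8
6^4 = 8 ⋆ 6 = 7
The first power of 6 equal to the identity is 6^4, so ord(6) = 4.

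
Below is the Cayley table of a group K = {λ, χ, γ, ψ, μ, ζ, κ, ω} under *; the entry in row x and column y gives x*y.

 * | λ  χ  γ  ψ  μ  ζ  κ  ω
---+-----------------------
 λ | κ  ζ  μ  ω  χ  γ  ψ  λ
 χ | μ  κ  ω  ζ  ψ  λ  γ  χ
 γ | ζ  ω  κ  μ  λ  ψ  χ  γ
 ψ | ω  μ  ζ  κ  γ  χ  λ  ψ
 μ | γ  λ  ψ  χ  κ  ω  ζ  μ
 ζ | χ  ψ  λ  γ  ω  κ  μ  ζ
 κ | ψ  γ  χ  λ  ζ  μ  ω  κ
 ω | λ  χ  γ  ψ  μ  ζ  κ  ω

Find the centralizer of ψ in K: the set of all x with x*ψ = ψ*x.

{κ, λ, ψ, ω}

Compare row ψ with column ψ entry by entry.
κ*ψ = λ = ψ*κ, so κ commutes with ψ.
μ*ψ = χ but ψ*μ = γ, so μ does not.
Collecting the elements that commute with ψ: C(ψ) = {κ, λ, ψ, ω}.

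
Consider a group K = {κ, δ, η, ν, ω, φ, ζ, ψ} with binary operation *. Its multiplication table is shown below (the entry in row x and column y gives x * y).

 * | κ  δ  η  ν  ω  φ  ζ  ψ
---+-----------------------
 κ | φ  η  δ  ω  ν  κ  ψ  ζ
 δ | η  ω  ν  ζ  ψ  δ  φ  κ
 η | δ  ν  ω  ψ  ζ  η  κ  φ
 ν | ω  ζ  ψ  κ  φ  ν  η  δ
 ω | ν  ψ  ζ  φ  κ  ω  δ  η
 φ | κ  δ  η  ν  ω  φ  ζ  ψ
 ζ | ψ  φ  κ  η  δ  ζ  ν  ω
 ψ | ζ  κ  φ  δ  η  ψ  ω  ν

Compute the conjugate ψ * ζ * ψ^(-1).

ζ

The identity is φ. In row ψ, the entry φ sits in column η, so ψ^(-1) = η.
ψ * ζ = ω
ω * η = ζ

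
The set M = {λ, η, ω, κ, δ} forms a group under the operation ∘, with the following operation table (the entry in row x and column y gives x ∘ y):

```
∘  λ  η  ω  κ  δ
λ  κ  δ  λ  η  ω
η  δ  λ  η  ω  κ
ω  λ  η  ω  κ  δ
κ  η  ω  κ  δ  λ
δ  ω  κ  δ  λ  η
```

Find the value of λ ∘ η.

Read row λ, column η: λ ∘ η = δ.

δ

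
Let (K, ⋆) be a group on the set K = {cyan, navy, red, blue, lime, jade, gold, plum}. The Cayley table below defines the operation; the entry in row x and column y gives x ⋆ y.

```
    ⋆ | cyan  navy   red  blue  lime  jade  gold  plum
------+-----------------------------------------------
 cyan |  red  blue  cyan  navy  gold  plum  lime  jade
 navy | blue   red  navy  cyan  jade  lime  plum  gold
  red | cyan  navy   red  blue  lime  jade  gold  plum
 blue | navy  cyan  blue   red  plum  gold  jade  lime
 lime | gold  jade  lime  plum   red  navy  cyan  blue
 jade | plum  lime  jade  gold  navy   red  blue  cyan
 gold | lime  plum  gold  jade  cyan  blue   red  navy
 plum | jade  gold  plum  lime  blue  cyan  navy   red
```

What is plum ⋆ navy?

Read row plum, column navy: plum ⋆ navy = gold.

gold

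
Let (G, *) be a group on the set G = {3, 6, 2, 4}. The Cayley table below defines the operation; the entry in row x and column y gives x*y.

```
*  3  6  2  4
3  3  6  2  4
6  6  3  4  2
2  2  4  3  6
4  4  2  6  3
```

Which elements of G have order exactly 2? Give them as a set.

{2, 4, 6}

Identity is 3. Compute the order of each non-identity element by repeated multiplication:
  6: 6 → 3  (order 2)
  2: 2 → 3  (order 2)
  4: 4 → 3  (order 2)
Elements of order 2: {2, 4, 6}.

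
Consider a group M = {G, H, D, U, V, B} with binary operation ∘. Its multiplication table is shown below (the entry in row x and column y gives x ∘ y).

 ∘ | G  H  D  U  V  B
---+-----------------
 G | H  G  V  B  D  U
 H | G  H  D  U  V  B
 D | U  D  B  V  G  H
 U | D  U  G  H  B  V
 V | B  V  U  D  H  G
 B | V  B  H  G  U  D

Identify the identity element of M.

H

The identity e satisfies e ∘ x = x for all x, so its row in the table reproduces the column headers.
Row H reads: G, H, D, U, V, B — exactly the header order. So H is the identity.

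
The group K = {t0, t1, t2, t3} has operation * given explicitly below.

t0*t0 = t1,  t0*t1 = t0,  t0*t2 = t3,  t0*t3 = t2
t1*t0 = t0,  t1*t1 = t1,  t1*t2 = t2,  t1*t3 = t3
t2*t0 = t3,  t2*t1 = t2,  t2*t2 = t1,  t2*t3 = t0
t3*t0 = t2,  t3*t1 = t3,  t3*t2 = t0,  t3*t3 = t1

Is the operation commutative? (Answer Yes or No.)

Check whether the table is symmetric across its main diagonal.
Every entry (row x, col y) equals the entry (row y, col x), so K is abelian.
(In fact K ≅ the Klein four-group V_4.)

Yes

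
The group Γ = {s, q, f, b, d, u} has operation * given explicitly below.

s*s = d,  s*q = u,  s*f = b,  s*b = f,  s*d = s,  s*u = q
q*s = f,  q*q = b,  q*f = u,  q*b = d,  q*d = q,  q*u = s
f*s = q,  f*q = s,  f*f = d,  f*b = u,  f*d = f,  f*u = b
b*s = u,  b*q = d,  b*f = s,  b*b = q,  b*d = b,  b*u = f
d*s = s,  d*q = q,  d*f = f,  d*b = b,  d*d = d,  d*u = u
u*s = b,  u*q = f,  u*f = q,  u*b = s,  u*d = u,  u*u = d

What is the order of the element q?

3

The identity element is d (its row matches the header).
q^1 = q
q^2 = q * q = b
q^3 = b * q = d
The first power of q equal to the identity is q^3, so ord(q) = 3.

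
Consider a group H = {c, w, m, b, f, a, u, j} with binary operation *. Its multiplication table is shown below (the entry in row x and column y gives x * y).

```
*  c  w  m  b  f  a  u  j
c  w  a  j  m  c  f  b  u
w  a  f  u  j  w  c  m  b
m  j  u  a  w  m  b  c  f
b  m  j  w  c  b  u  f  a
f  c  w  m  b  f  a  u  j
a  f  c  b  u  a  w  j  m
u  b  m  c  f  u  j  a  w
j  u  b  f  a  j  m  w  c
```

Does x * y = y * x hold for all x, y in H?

Check whether the table is symmetric across its main diagonal.
Every entry (row x, col y) equals the entry (row y, col x), so H is abelian.

Yes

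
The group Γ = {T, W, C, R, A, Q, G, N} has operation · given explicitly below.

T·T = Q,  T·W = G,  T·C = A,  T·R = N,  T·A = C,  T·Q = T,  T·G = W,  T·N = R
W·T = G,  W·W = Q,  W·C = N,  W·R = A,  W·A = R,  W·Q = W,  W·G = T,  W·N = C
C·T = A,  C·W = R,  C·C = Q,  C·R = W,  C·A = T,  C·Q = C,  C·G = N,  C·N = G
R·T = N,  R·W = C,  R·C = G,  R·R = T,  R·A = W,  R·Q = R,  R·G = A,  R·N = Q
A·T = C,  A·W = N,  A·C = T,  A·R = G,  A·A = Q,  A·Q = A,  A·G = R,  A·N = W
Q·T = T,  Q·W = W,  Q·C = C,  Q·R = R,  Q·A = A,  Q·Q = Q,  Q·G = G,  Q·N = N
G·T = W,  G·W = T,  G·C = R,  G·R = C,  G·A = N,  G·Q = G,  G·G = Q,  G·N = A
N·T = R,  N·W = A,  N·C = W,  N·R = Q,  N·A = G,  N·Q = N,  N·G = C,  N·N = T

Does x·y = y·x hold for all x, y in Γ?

No

R·G = A but G·R = C.
Since R and G do not commute, Γ is not abelian.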